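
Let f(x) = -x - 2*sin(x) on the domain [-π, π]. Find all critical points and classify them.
f'(x) = -2*cos(x) - 1

Solve f'(x) = 0 on [-π, π]:
  f'(x) = 0 ⇔ cos(x) = -1/2, i.e. x = ±arccos(-1/2) + 2nπ; keep the solutions lying in [-π, π].
  ⇒ x = -2*pi/3 ≈ -2.0944, 2*pi/3 ≈ 2.0944

f''(x) = 2*sin(x)
Second-derivative test at each critical point:
  f''(-2.0944) = -1.7321 < 0 → local maximum
  f''(2.0944) = 1.7321 > 0 → local minimum

Critical points: x = -2*pi/3 ≈ -2.0944 (local maximum); x = 2*pi/3 ≈ 2.0944 (local minimum)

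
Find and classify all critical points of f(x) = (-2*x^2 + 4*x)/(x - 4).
f'(x) = 2*(-x^2 + 8*x - 8)/(x^2 - 8*x + 16)

Solve f'(x) = 0:
  f'(x) = -2*(x^2 - 8*x + 8)/(x - 4)^2; the denominator is positive wherever f is defined, so f'(x) = 0 ⇔ -2*x^2 + 16*x - 16 = 0.
  Factor: -2*x^2 + 16*x - 16 = -2*(x^2 - 8*x + 8); x^2 - 8*x + 8 = 0 has no rational roots; quadratic formula: x = (8 ± √32)/2.
  ⇒ x = 4 - 2*sqrt(2) ≈ 1.1716, 2*sqrt(2) + 4 ≈ 6.8284

f''(x) = -32/(x^3 - 12*x^2 + 48*x - 64)
Second-derivative test at each critical point:
  f''(1.1716) = 1.4142 > 0 → local minimum
  f''(6.8284) = -1.4142 < 0 → local maximum

Critical points: x = 4 - 2*sqrt(2) ≈ 1.1716 (local minimum); x = 2*sqrt(2) + 4 ≈ 6.8284 (local maximum)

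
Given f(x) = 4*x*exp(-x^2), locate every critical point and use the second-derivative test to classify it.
f'(x) = 4*(1 - 2*x^2)*exp(-x^2)

Solve f'(x) = 0:
  f'(x) = (4 - 8*x^2)·exp(-x^2) and exp(-x^2) > 0 for every x, so f'(x) = 0 ⇔ 4 - 8*x^2 = 0.
  Factor: 4 - 8*x^2 = -4*(2*x^2 - 1); 2*x^2 - 1 = 0 has no rational roots; quadratic formula: x = (0 ± √8)/4.
  ⇒ x = -sqrt(2)/2 ≈ -0.7071, sqrt(2)/2 ≈ 0.7071

f''(x) = (16*x^3 - 24*x)*exp(-x^2)
Second-derivative test at each critical point:
  f''(-0.7071) = 6.8621 > 0 → local minimum
  f''(0.7071) = -6.8621 < 0 → local maximum

Critical points: x = -sqrt(2)/2 ≈ -0.7071 (local minimum); x = sqrt(2)/2 ≈ 0.7071 (local maximum)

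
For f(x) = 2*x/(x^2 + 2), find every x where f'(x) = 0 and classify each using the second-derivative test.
f'(x) = 2*(2 - x^2)/(x^4 + 4*x^2 + 4)

Solve f'(x) = 0:
  f'(x) = -2*(x^2 - 2)/(x^2 + 2)^2; the denominator is positive wherever f is defined, so f'(x) = 0 ⇔ 4 - 2*x^2 = 0.
  Factor: 4 - 2*x^2 = -2*(x^2 - 2); x^2 - 2 = 0 has no rational roots; quadratic formula: x = (0 ± √8)/2.
  ⇒ x = -sqrt(2) ≈ -1.4142, sqrt(2) ≈ 1.4142

f''(x) = 4*x*(x^2 - 6)/(x^2 + 2)^3
Second-derivative test at each critical point:
  f''(-1.4142) = 0.3536 > 0 → local minimum
  f''(1.4142) = -0.3536 < 0 → local maximum

Critical points: x = -sqrt(2) ≈ -1.4142 (local minimum); x = sqrt(2) ≈ 1.4142 (local maximum)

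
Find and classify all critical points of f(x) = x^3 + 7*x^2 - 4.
f'(x) = x*(3*x + 14)

Solve f'(x) = 0:
  Factor: 3*x^2 + 14*x = x*(3*x + 14) = 0.
  ⇒ x = -14/3, 0

f''(x) = 6*x + 14
Second-derivative test at each critical point:
  f''(-14/3) = -14 < 0 → local maximum
  f''(0) = 14 > 0 → local minimum

Critical points: x = -14/3 (local maximum); x = 0 (local minimum)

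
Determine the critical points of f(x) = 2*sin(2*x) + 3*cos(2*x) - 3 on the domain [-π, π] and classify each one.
f'(x) = -6*sin(2*x) + 4*cos(2*x)

Solve f'(x) = 0 on [-π, π]:
  f'(x) = 0 ⇔ 2*cos(2*x) = 3*sin(2*x) ⇔ tan(2*x) = 2/3, i.e. 2*x = arctan(2/3) + nπ; keep the solutions lying in [-π, π].
  ⇒ x = -pi + atan(2/3)/2 ≈ -2.8476, -pi/2 + atan(2/3)/2 ≈ -1.2768, atan(2/3)/2 ≈ 0.2940, atan(2/3)/2 + pi/2 ≈ 1.8648

f''(x) = -8*sin(2*x) - 12*cos(2*x)
Second-derivative test at each critical point:
  f''(-2.8476) = -14.4222 < 0 → local maximum
  f''(-1.2768) = 14.4222 > 0 → local minimum
  f''(0.2940) = -14.4222 < 0 → local maximum
  f''(1.8648) = 14.4222 > 0 → local minimum

Critical points: x = -pi + atan(2/3)/2 ≈ -2.8476 (local maximum); x = -pi/2 + atan(2/3)/2 ≈ -1.2768 (local minimum); x = atan(2/3)/2 ≈ 0.2940 (local maximum); x = atan(2/3)/2 + pi/2 ≈ 1.8648 (local minimum)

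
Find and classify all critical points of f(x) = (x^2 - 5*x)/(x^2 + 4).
f'(x) = (5*x^2 + 8*x - 20)/(x^4 + 8*x^2 + 16)

Solve f'(x) = 0:
  f'(x) = (5*x^2 + 8*x - 20)/(x^2 + 4)^2; the denominator is positive wherever f is defined, so f'(x) = 0 ⇔ 5*x^2 + 8*x - 20 = 0.
  5*x^2 + 8*x - 20 = 0 has no rational roots; quadratic formula: x = (-8 ± √464)/10.
  ⇒ x = -2*sqrt(29)/5 - 4/5 ≈ -2.9541, -4/5 + 2*sqrt(29)/5 ≈ 1.3541

f''(x) = 2*(-5*x^3 - 12*x^2 + 60*x + 16)/(x^6 + 12*x^4 + 48*x^2 + 64)
Second-derivative test at each critical point:
  f''(-2.9541) = -0.1330 < 0 → local maximum
  f''(1.3541) = 0.6330 > 0 → local minimum

Critical points: x = -2*sqrt(29)/5 - 4/5 ≈ -2.9541 (local maximum); x = -4/5 + 2*sqrt(29)/5 ≈ 1.3541 (local minimum)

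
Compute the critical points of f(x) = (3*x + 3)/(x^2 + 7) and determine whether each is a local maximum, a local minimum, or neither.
f'(x) = 3*(x^2 - 2*x*(x + 1) + 7)/(x^2 + 7)^2

Solve f'(x) = 0:
  f'(x) = -3*(x^2 + 2*x - 7)/(x^2 + 7)^2; the denominator is positive wherever f is defined, so f'(x) = 0 ⇔ -3*x^2 - 6*x + 21 = 0.
  Factor: -3*x^2 - 6*x + 21 = -3*(x^2 + 2*x - 7); x^2 + 2*x - 7 = 0 has no rational roots; quadratic formula: x = (-2 ± √32)/2.
  ⇒ x = -2*sqrt(2) - 1 ≈ -3.8284, -1 + 2*sqrt(2) ≈ 1.8284

f''(x) = 6*(4*x^2*(x + 1) - (3*x + 1)*(x^2 + 7))/(x^2 + 7)^3
Second-derivative test at each critical point:
  f''(-3.8284) = 0.0362 > 0 → local minimum
  f''(1.8284) = -0.1586 < 0 → local maximum

Critical points: x = -2*sqrt(2) - 1 ≈ -3.8284 (local minimum); x = -1 + 2*sqrt(2) ≈ 1.8284 (local maximum)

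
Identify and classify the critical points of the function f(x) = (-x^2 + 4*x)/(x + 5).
f'(x) = (-x^2 - 10*x + 20)/(x^2 + 10*x + 25)

Solve f'(x) = 0:
  f'(x) = -(x^2 + 10*x - 20)/(x + 5)^2; the denominator is positive wherever f is defined, so f'(x) = 0 ⇔ -x^2 - 10*x + 20 = 0.
  x^2 + 10*x - 20 = 0 has no rational roots; quadratic formula: x = (-10 ± √180)/2.
  ⇒ x = -3*sqrt(5) - 5 ≈ -11.7082, -5 + 3*sqrt(5) ≈ 1.7082

f''(x) = -90/(x^3 + 15*x^2 + 75*x + 125)
Second-derivative test at each critical point:
  f''(-11.7082) = 0.2981 > 0 → local minimum
  f''(1.7082) = -0.2981 < 0 → local maximum

Critical points: x = -3*sqrt(5) - 5 ≈ -11.7082 (local minimum); x = -5 + 3*sqrt(5) ≈ 1.7082 (local maximum)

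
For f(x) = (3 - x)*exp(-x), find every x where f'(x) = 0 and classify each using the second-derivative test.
f'(x) = (x - 4)*exp(-x)

Solve f'(x) = 0:
  f'(x) = (x - 4)·exp(-x) and exp(-x) > 0 for every x, so f'(x) = 0 ⇔ x - 4 = 0.
  x - 4 = 0.
  ⇒ x = 4

f''(x) = (5 - x)*exp(-x)
Second-derivative test at each critical point:
  f''(4) = 0.0183 > 0 → local minimum

Critical points: x = 4 (local minimum)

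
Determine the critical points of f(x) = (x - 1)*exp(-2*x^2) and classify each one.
f'(x) = (-4*x*(x - 1) + 1)*exp(-2*x^2)

Solve f'(x) = 0:
  f'(x) = (-4*x^2 + 4*x + 1)·exp(-2*x^2) and exp(-2*x^2) > 0 for every x, so f'(x) = 0 ⇔ -4*x^2 + 4*x + 1 = 0.
  4*x^2 - 4*x - 1 = 0 has no rational roots; quadratic formula: x = (4 ± √32)/8.
  ⇒ x = 1/2 - sqrt(2)/2 ≈ -0.2071, 1/2 + sqrt(2)/2 ≈ 1.2071

f''(x) = 4*(4*x^2*(x - 1) - 3*x + 1)*exp(-2*x^2)
Second-derivative test at each critical point:
  f''(-0.2071) = 5.1918 > 0 → local minimum
  f''(1.2071) = -0.3069 < 0 → local maximum

Critical points: x = 1/2 - sqrt(2)/2 ≈ -0.2071 (local minimum); x = 1/2 + sqrt(2)/2 ≈ 1.2071 (local maximum)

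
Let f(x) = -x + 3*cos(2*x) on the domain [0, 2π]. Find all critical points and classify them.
f'(x) = -6*sin(2*x) - 1

Solve f'(x) = 0 on [0, 2π]:
  f'(x) = 0 ⇔ sin(2*x) = -1/6, i.e. 2*x = arcsin(-1/6) + 2nπ or 2*x = π − arcsin(-1/6) + 2nπ; keep the solutions lying in [0, 2π].
  ⇒ x = asin(1/6)/2 + pi/2 ≈ 1.6545, pi - asin(1/6)/2 ≈ 3.0579, asin(1/6)/2 + 3*pi/2 ≈ 4.7961, -asin(1/6)/2 + 2*pi ≈ 6.1995

f''(x) = -12*cos(2*x)
Second-derivative test at each critical point:
  f''(1.6545) = 11.8322 > 0 → local minimum
  f''(3.0579) = -11.8322 < 0 → local maximum
  f''(4.7961) = 11.8322 > 0 → local minimum
  f''(6.1995) = -11.8322 < 0 → local maximum

Critical points: x = asin(1/6)/2 + pi/2 ≈ 1.6545 (local minimum); x = pi - asin(1/6)/2 ≈ 3.0579 (local maximum); x = asin(1/6)/2 + 3*pi/2 ≈ 4.7961 (local minimum); x = -asin(1/6)/2 + 2*pi ≈ 6.1995 (local maximum)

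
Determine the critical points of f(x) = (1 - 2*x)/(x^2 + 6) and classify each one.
f'(x) = 2*(x^2 - x - 6)/(x^4 + 12*x^2 + 36)

Solve f'(x) = 0:
  f'(x) = 2*(x - 3)*(x + 2)/(x^2 + 6)^2; the denominator is positive wherever f is defined, so f'(x) = 0 ⇔ 2*x^2 - 2*x - 12 = 0.
  Factor: 2*x^2 - 2*x - 12 = 2*(x - 3)*(x + 2) = 0.
  ⇒ x = -2, 3

f''(x) = 2*(4*x^2*(1 - 2*x) + (6*x - 1)*(x^2 + 6))/(x^2 + 6)^3
Second-derivative test at each critical point:
  f''(-2) = -1/10 < 0 → local maximum
  f''(3) = 2/45 > 0 → local minimum

Critical points: x = -2 (local maximum); x = 3 (local minimum)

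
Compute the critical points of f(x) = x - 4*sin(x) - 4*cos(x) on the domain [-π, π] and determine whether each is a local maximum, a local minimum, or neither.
f'(x) = -4*sqrt(2)*cos(x + pi/4) + 1

Solve f'(x) = 0 on [-π, π]:
  f'(x) = 0 ⇔ 4*sin(x) - 4*cos(x) = -1. Write the left side as R·cos(x + φ) with R = √((-4)² + (-4)²) = 4*sqrt(2), cos φ = -sqrt(2)/2, sin φ = -sqrt(2)/2; then cos(x + φ) = -sqrt(2)/8. Solve for x and keep the solutions lying in [-π, π].
  ⇒ x = -pi + atan((-sqrt(31) - 1)/(1 - sqrt(31))) ≈ -2.1785, atan((-1 + sqrt(31))/(1 + sqrt(31))) ≈ 0.6077

f''(x) = 4*sqrt(2)*sin(x + pi/4)
Second-derivative test at each critical point:
  f''(-2.1785) = -5.5678 < 0 → local maximum
  f''(0.6077) = 5.5678 > 0 → local minimum

Critical points: x = -pi + atan((-sqrt(31) - 1)/(1 - sqrt(31))) ≈ -2.1785 (local maximum); x = atan((-1 + sqrt(31))/(1 + sqrt(31))) ≈ 0.6077 (local minimum)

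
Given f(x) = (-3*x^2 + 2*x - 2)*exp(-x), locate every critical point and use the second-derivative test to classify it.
f'(x) = (3*x^2 - 8*x + 4)*exp(-x)

Solve f'(x) = 0:
  f'(x) = (3*x^2 - 8*x + 4)·exp(-x) and exp(-x) > 0 for every x, so f'(x) = 0 ⇔ 3*x^2 - 8*x + 4 = 0.
  Factor: 3*x^2 - 8*x + 4 = (x - 2)*(3*x - 2) = 0.
  ⇒ x = 2/3, 2

f''(x) = (-3*x^2 + 14*x - 12)*exp(-x)
Second-derivative test at each critical point:
  f''(2/3) = -2.0537 < 0 → local maximum
  f''(2) = 0.5413 > 0 → local minimum

Critical points: x = 2/3 (local maximum); x = 2 (local minimum)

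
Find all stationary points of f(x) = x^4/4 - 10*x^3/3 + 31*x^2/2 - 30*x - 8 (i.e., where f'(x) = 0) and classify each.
f'(x) = x^3 - 10*x^2 + 31*x - 30

Solve f'(x) = 0:
  Factor: x^3 - 10*x^2 + 31*x - 30 = (x - 5)*(x - 3)*(x - 2) = 0.
  ⇒ x = 2, 3, 5

f''(x) = 3*x^2 - 20*x + 31
Second-derivative test at each critical point:
  f''(2) = 3 > 0 → local minimum
  f''(3) = -2 < 0 → local maximum
  f''(5) = 6 > 0 → local minimum

Critical points: x = 2 (local minimum); x = 3 (local maximum); x = 5 (local minimum)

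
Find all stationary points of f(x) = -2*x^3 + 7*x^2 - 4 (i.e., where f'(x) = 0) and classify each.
f'(x) = 2*x*(7 - 3*x)

Solve f'(x) = 0:
  Factor: -6*x^2 + 14*x = -2*x*(3*x - 7) = 0.
  ⇒ x = 0, 7/3

f''(x) = 14 - 12*x
Second-derivative test at each critical point:
  f''(0) = 14 > 0 → local minimum
  f''(7/3) = -14 < 0 → local maximum

Critical points: x = 0 (local minimum); x = 7/3 (local maximum)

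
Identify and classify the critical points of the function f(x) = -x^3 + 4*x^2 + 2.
f'(x) = x*(8 - 3*x)

Solve f'(x) = 0:
  Factor: -3*x^2 + 8*x = -x*(3*x - 8) = 0.
  ⇒ x = 0, 8/3

f''(x) = 8 - 6*x
Second-derivative test at each critical point:
  f''(0) = 8 > 0 → local minimum
  f''(8/3) = -8 < 0 → local maximum

Critical points: x = 0 (local minimum); x = 8/3 (local maximum)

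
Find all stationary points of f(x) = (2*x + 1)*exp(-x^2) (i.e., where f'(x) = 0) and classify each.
f'(x) = 2*(-x*(2*x + 1) + 1)*exp(-x^2)

Solve f'(x) = 0:
  f'(x) = (-4*x^2 - 2*x + 2)·exp(-x^2) and exp(-x^2) > 0 for every x, so f'(x) = 0 ⇔ -4*x^2 - 2*x + 2 = 0.
  Factor: -4*x^2 - 2*x + 2 = -2*(x + 1)*(2*x - 1) = 0.
  ⇒ x = -1, 1/2

f''(x) = 2*(2*x^2*(2*x + 1) - 6*x - 1)*exp(-x^2)
Second-derivative test at each critical point:
  f''(-1) = 2.2073 > 0 → local minimum
  f''(1/2) = -4.6728 < 0 → local maximum

Critical points: x = -1 (local minimum); x = 1/2 (local maximum)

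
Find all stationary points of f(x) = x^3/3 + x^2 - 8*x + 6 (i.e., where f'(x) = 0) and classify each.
f'(x) = x^2 + 2*x - 8

Solve f'(x) = 0:
  Factor: x^2 + 2*x - 8 = (x - 2)*(x + 4) = 0.
  ⇒ x = -4, 2

f''(x) = 2*x + 2
Second-derivative test at each critical point:
  f''(-4) = -6 < 0 → local maximum
  f''(2) = 6 > 0 → local minimum

Critical points: x = -4 (local maximum); x = 2 (local minimum)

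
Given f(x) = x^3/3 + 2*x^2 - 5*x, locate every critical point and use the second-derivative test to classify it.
f'(x) = x^2 + 4*x - 5

Solve f'(x) = 0:
  Factor: x^2 + 4*x - 5 = (x - 1)*(x + 5) = 0.
  ⇒ x = -5, 1

f''(x) = 2*x + 4
Second-derivative test at each critical point:
  f''(-5) = -6 < 0 → local maximum
  f''(1) = 6 > 0 → local minimum

Critical points: x = -5 (local maximum); x = 1 (local minimum)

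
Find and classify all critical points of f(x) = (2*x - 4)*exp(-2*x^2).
f'(x) = 2*(-4*x*(x - 2) + 1)*exp(-2*x^2)

Solve f'(x) = 0:
  f'(x) = (-8*x^2 + 16*x + 2)·exp(-2*x^2) and exp(-2*x^2) > 0 for every x, so f'(x) = 0 ⇔ -8*x^2 + 16*x + 2 = 0.
  Factor: -8*x^2 + 16*x + 2 = -2*(4*x^2 - 8*x - 1); 4*x^2 - 8*x - 1 = 0 has no rational roots; quadratic formula: x = (8 ± √80)/8.
  ⇒ x = 1 - sqrt(5)/2 ≈ -0.1180, 1 + sqrt(5)/2 ≈ 2.1180

f''(x) = 8*(4*x^2*(x - 2) - 3*x + 2)*exp(-2*x^2)
Second-derivative test at each critical point:
  f''(-0.1180) = 17.3970 > 0 → local minimum
  f''(2.1180) = -0.0023 < 0 → local maximum

Critical points: x = 1 - sqrt(5)/2 ≈ -0.1180 (local minimum); x = 1 + sqrt(5)/2 ≈ 2.1180 (local maximum)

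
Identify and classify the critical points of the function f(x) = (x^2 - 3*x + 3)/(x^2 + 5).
f'(x) = (3*x^2 + 4*x - 15)/(x^4 + 10*x^2 + 25)

Solve f'(x) = 0:
  f'(x) = (x + 3)*(3*x - 5)/(x^2 + 5)^2; the denominator is positive wherever f is defined, so f'(x) = 0 ⇔ 3*x^2 + 4*x - 15 = 0.
  Factor: 3*x^2 + 4*x - 15 = (x + 3)*(3*x - 5) = 0.
  ⇒ x = -3, 5/3

f''(x) = 2*(-3*x^3 - 6*x^2 + 45*x + 10)/(x^6 + 15*x^4 + 75*x^2 + 125)
Second-derivative test at each critical point:
  f''(-3) = -1/14 < 0 → local maximum
  f''(5/3) = 81/350 > 0 → local minimum

Critical points: x = -3 (local maximum); x = 5/3 (local minimum)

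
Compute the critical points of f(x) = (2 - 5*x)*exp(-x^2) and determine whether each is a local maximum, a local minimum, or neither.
f'(x) = (2*x*(5*x - 2) - 5)*exp(-x^2)

Solve f'(x) = 0:
  f'(x) = (10*x^2 - 4*x - 5)·exp(-x^2) and exp(-x^2) > 0 for every x, so f'(x) = 0 ⇔ 10*x^2 - 4*x - 5 = 0.
  10*x^2 - 4*x - 5 = 0 has no rational roots; quadratic formula: x = (4 ± √216)/20.
  ⇒ x = 1/5 - 3*sqrt(6)/10 ≈ -0.5348, 1/5 + 3*sqrt(6)/10 ≈ 0.9348

f''(x) = 2*(2*x^2*(2 - 5*x) + 15*x - 2)*exp(-x^2)
Second-derivative test at each critical point:
  f''(-0.5348) = -11.0406 < 0 → local maximum
  f''(0.9348) = 6.1331 > 0 → local minimum

Critical points: x = 1/5 - 3*sqrt(6)/10 ≈ -0.5348 (local maximum); x = 1/5 + 3*sqrt(6)/10 ≈ 0.9348 (local minimum)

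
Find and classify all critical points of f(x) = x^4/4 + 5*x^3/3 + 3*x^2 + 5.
f'(x) = x*(x^2 + 5*x + 6)

Solve f'(x) = 0:
  Factor: x^3 + 5*x^2 + 6*x = x*(x + 2)*(x + 3) = 0.
  ⇒ x = -3, -2, 0

f''(x) = 3*x^2 + 10*x + 6
Second-derivative test at each critical point:
  f''(-3) = 3 > 0 → local minimum
  f''(-2) = -2 < 0 → local maximum
  f''(0) = 6 > 0 → local minimum

Critical points: x = -3 (local minimum); x = -2 (local maximum); x = 0 (local minimum)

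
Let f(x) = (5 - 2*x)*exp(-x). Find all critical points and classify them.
f'(x) = (2*x - 7)*exp(-x)

Solve f'(x) = 0:
  f'(x) = (2*x - 7)·exp(-x) and exp(-x) > 0 for every x, so f'(x) = 0 ⇔ 2*x - 7 = 0.
  2*x - 7 = 0.
  ⇒ x = 7/2

f''(x) = (9 - 2*x)*exp(-x)
Second-derivative test at each critical point:
  f''(7/2) = 0.0604 > 0 → local minimum

Critical points: x = 7/2 (local minimum)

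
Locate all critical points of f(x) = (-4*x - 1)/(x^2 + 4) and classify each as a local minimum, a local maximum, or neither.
f'(x) = 2*(2*x^2 + x - 8)/(x^4 + 8*x^2 + 16)

Solve f'(x) = 0:
  f'(x) = 2*(2*x^2 + x - 8)/(x^2 + 4)^2; the denominator is positive wherever f is defined, so f'(x) = 0 ⇔ 4*x^2 + 2*x - 16 = 0.
  Factor: 4*x^2 + 2*x - 16 = 2*(2*x^2 + x - 8); 2*x^2 + x - 8 = 0 has no rational roots; quadratic formula: x = (-1 ± √65)/4.
  ⇒ x = -sqrt(65)/4 - 1/4 ≈ -2.2656, -1/4 + sqrt(65)/4 ≈ 1.7656

f''(x) = 2*(-4*x^2*(4*x + 1) + (12*x + 1)*(x^2 + 4))/(x^2 + 4)^3
Second-derivative test at each critical point:
  f''(-2.2656) = -0.1933 < 0 → local maximum
  f''(1.7656) = 0.3183 > 0 → local minimum

Critical points: x = -sqrt(65)/4 - 1/4 ≈ -2.2656 (local maximum); x = -1/4 + sqrt(65)/4 ≈ 1.7656 (local minimum)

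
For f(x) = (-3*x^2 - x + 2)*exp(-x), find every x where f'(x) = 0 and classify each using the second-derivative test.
f'(x) = (3*x^2 - 5*x - 3)*exp(-x)

Solve f'(x) = 0:
  f'(x) = (3*x^2 - 5*x - 3)·exp(-x) and exp(-x) > 0 for every x, so f'(x) = 0 ⇔ 3*x^2 - 5*x - 3 = 0.
  3*x^2 - 5*x - 3 = 0 has no rational roots; quadratic formula: x = (5 ± √61)/6.
  ⇒ x = 5/6 - sqrt(61)/6 ≈ -0.4684, 5/6 + sqrt(61)/6 ≈ 2.1350

f''(x) = (-3*x^2 + 11*x - 2)*exp(-x)
Second-derivative test at each critical point:
  f''(-0.4684) = -12.4761 < 0 → local maximum
  f''(2.1350) = 0.9235 > 0 → local minimum

Critical points: x = 5/6 - sqrt(61)/6 ≈ -0.4684 (local maximum); x = 5/6 + sqrt(61)/6 ≈ 2.1350 (local minimum)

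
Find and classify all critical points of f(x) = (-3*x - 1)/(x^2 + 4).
f'(x) = (3*x^2 + 2*x - 12)/(x^4 + 8*x^2 + 16)

Solve f'(x) = 0:
  f'(x) = (3*x^2 + 2*x - 12)/(x^2 + 4)^2; the denominator is positive wherever f is defined, so f'(x) = 0 ⇔ 3*x^2 + 2*x - 12 = 0.
  3*x^2 + 2*x - 12 = 0 has no rational roots; quadratic formula: x = (-2 ± √148)/6.
  ⇒ x = -sqrt(37)/3 - 1/3 ≈ -2.3609, -1/3 + sqrt(37)/3 ≈ 1.6943

f''(x) = 2*(-4*x^2*(3*x + 1) + (9*x + 1)*(x^2 + 4))/(x^2 + 4)^3
Second-derivative test at each critical point:
  f''(-2.3609) = -0.1327 < 0 → local maximum
  f''(1.6943) = 0.2577 > 0 → local minimum

Critical points: x = -sqrt(37)/3 - 1/3 ≈ -2.3609 (local maximum); x = -1/3 + sqrt(37)/3 ≈ 1.6943 (local minimum)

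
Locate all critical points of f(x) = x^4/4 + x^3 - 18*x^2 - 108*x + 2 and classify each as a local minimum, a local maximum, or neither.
f'(x) = x^3 + 3*x^2 - 36*x - 108

Solve f'(x) = 0:
  Factor: x^3 + 3*x^2 - 36*x - 108 = (x - 6)*(x + 3)*(x + 6) = 0.
  ⇒ x = -6, -3, 6

f''(x) = 3*x^2 + 6*x - 36
Second-derivative test at each critical point:
  f''(-6) = 36 > 0 → local minimum
  f''(-3) = -27 < 0 → local maximum
  f''(6) = 108 > 0 → local minimum

Critical points: x = -6 (local minimum); x = -3 (local maximum); x = 6 (local minimum)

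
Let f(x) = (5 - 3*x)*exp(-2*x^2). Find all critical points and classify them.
f'(x) = (4*x*(3*x - 5) - 3)*exp(-2*x^2)

Solve f'(x) = 0:
  f'(x) = (12*x^2 - 20*x - 3)·exp(-2*x^2) and exp(-2*x^2) > 0 for every x, so f'(x) = 0 ⇔ 12*x^2 - 20*x - 3 = 0.
  12*x^2 - 20*x - 3 = 0 has no rational roots; quadratic formula: x = (20 ± √544)/24.
  ⇒ x = 5/6 - sqrt(34)/6 ≈ -0.1385, 5/6 + sqrt(34)/6 ≈ 1.8052

f''(x) = 4*(4*x^2*(5 - 3*x) + 9*x - 5)*exp(-2*x^2)
Second-derivative test at each critical point:
  f''(-0.1385) = -22.4460 < 0 → local maximum
  f''(1.8052) = 0.0345 > 0 → local minimum

Critical points: x = 5/6 - sqrt(34)/6 ≈ -0.1385 (local maximum); x = 5/6 + sqrt(34)/6 ≈ 1.8052 (local minimum)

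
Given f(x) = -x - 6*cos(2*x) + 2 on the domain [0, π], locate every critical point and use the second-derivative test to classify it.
f'(x) = 12*sin(2*x) - 1

Solve f'(x) = 0 on [0, π]:
  f'(x) = 0 ⇔ sin(2*x) = 1/12, i.e. 2*x = arcsin(1/12) + 2nπ or 2*x = π − arcsin(1/12) + 2nπ; keep the solutions lying in [0, π].
  ⇒ x = asin(1/12)/2 ≈ 0.0417, -asin(1/12)/2 + pi/2 ≈ 1.5291

f''(x) = 24*cos(2*x)
Second-derivative test at each critical point:
  f''(0.0417) = 23.9165 > 0 → local minimum
  f''(1.5291) = -23.9165 < 0 → local maximum

Critical points: x = asin(1/12)/2 ≈ 0.0417 (local minimum); x = -asin(1/12)/2 + pi/2 ≈ 1.5291 (local maximum)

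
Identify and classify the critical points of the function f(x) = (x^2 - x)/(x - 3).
f'(x) = (x^2 - 6*x + 3)/(x^2 - 6*x + 9)

Solve f'(x) = 0:
  f'(x) = (x^2 - 6*x + 3)/(x - 3)^2; the denominator is positive wherever f is defined, so f'(x) = 0 ⇔ x^2 - 6*x + 3 = 0.
  x^2 - 6*x + 3 = 0 has no rational roots; quadratic formula: x = (6 ± √24)/2.
  ⇒ x = 3 - sqrt(6) ≈ 0.5505, sqrt(6) + 3 ≈ 5.4495

f''(x) = 12/(x^3 - 9*x^2 + 27*x - 27)
Second-derivative test at each critical point:
  f''(0.5505) = -0.8165 < 0 → local maximum
  f''(5.4495) = 0.8165 > 0 → local minimum

Critical points: x = 3 - sqrt(6) ≈ 0.5505 (local maximum); x = sqrt(6) + 3 ≈ 5.4495 (local minimum)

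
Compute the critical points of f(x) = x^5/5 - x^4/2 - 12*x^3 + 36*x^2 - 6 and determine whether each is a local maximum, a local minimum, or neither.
f'(x) = x*(x^3 - 2*x^2 - 36*x + 72)

Solve f'(x) = 0:
  Factor: x^4 - 2*x^3 - 36*x^2 + 72*x = x*(x - 6)*(x - 2)*(x + 6) = 0.
  ⇒ x = -6, 0, 2, 6

f''(x) = 4*x^3 - 6*x^2 - 72*x + 72
Second-derivative test at each critical point:
  f''(-6) = -576 < 0 → local maximum
  f''(0) = 72 > 0 → local minimum
  f''(2) = -64 < 0 → local maximum
  f''(6) = 288 > 0 → local minimum

Critical points: x = -6 (local maximum); x = 0 (local minimum); x = 2 (local maximum); x = 6 (local minimum)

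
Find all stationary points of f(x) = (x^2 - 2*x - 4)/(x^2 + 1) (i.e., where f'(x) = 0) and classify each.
f'(x) = 2*(x^2 + 5*x - 1)/(x^4 + 2*x^2 + 1)

Solve f'(x) = 0:
  f'(x) = 2*(x^2 + 5*x - 1)/(x^2 + 1)^2; the denominator is positive wherever f is defined, so f'(x) = 0 ⇔ 2*x^2 + 10*x - 2 = 0.
  Factor: 2*x^2 + 10*x - 2 = 2*(x^2 + 5*x - 1); x^2 + 5*x - 1 = 0 has no rational roots; quadratic formula: x = (-5 ± √29)/2.
  ⇒ x = -sqrt(29)/2 - 5/2 ≈ -5.1926, -5/2 + sqrt(29)/2 ≈ 0.1926

f''(x) = 2*(-2*x^3 - 15*x^2 + 6*x + 5)/(x^6 + 3*x^4 + 3*x^2 + 1)
Second-derivative test at each critical point:
  f''(-5.1926) = -0.0138 < 0 → local maximum
  f''(0.1926) = 10.0138 > 0 → local minimum

Critical points: x = -sqrt(29)/2 - 5/2 ≈ -5.1926 (local maximum); x = -5/2 + sqrt(29)/2 ≈ 0.1926 (local minimum)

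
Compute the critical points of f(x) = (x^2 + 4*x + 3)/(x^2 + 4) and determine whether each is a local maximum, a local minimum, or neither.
f'(x) = 2*(-2*x^2 + x + 8)/(x^4 + 8*x^2 + 16)

Solve f'(x) = 0:
  f'(x) = -2*(2*x^2 - x - 8)/(x^2 + 4)^2; the denominator is positive wherever f is defined, so f'(x) = 0 ⇔ -4*x^2 + 2*x + 16 = 0.
  Factor: -4*x^2 + 2*x + 16 = -2*(2*x^2 - x - 8); 2*x^2 - x - 8 = 0 has no rational roots; quadratic formula: x = (1 ± √65)/4.
  ⇒ x = 1/4 - sqrt(65)/4 ≈ -1.7656, 1/4 + sqrt(65)/4 ≈ 2.2656

f''(x) = 2*(4*x^3 - 3*x^2 - 48*x + 4)/(x^6 + 12*x^4 + 48*x^2 + 64)
Second-derivative test at each critical point:
  f''(-1.7656) = 0.3183 > 0 → local minimum
  f''(2.2656) = -0.1933 < 0 → local maximum

Critical points: x = 1/4 - sqrt(65)/4 ≈ -1.7656 (local minimum); x = 1/4 + sqrt(65)/4 ≈ 2.2656 (local maximum)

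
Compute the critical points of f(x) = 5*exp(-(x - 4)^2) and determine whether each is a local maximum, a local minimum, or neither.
f'(x) = 10*(4 - x)*exp(-(x - 4)^2)

Solve f'(x) = 0:
  f'(x) = (40 - 10*x)·exp(-(x - 4)^2) and exp(-(x - 4)^2) > 0 for every x, so f'(x) = 0 ⇔ 40 - 10*x = 0.
  Factor: 40 - 10*x = -10*(x - 4) = 0.
  ⇒ x = 4

f''(x) = 10*(2*(x - 4)^2 - 1)*exp(-(x - 4)^2)
Second-derivative test at each critical point:
  f''(4) = -10 < 0 → local maximum

Critical points: x = 4 (local maximum)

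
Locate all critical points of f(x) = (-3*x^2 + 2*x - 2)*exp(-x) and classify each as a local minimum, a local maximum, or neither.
f'(x) = (3*x^2 - 8*x + 4)*exp(-x)

Solve f'(x) = 0:
  f'(x) = (3*x^2 - 8*x + 4)·exp(-x) and exp(-x) > 0 for every x, so f'(x) = 0 ⇔ 3*x^2 - 8*x + 4 = 0.
  Factor: 3*x^2 - 8*x + 4 = (x - 2)*(3*x - 2) = 0.
  ⇒ x = 2/3, 2

f''(x) = (-3*x^2 + 14*x - 12)*exp(-x)
Second-derivative test at each critical point:
  f''(2/3) = -2.0537 < 0 → local maximum
  f''(2) = 0.5413 > 0 → local minimum

Critical points: x = 2/3 (local maximum); x = 2 (local minimum)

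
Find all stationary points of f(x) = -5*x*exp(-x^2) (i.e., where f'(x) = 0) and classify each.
f'(x) = 5*(2*x^2 - 1)*exp(-x^2)

Solve f'(x) = 0:
  f'(x) = (10*x^2 - 5)·exp(-x^2) and exp(-x^2) > 0 for every x, so f'(x) = 0 ⇔ 10*x^2 - 5 = 0.
  Factor: 10*x^2 - 5 = 5*(2*x^2 - 1); 2*x^2 - 1 = 0 has no rational roots; quadratic formula: x = (0 ± √8)/4.
  ⇒ x = -sqrt(2)/2 ≈ -0.7071, sqrt(2)/2 ≈ 0.7071

f''(x) = (-20*x^3 + 30*x)*exp(-x^2)
Second-derivative test at each critical point:
  f''(-0.7071) = -8.5776 < 0 → local maximum
  f''(0.7071) = 8.5776 > 0 → local minimum

Critical points: x = -sqrt(2)/2 ≈ -0.7071 (local maximum); x = sqrt(2)/2 ≈ 0.7071 (local minimum)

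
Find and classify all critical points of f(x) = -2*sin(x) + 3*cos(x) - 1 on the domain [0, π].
f'(x) = -3*sin(x) - 2*cos(x)

Solve f'(x) = 0 on [0, π]:
  f'(x) = 0 ⇔ -2*cos(x) = 3*sin(x) ⇔ tan(x) = -2/3, i.e. x = arctan(-2/3) + nπ; keep the solutions lying in [0, π].
  ⇒ x = pi - atan(2/3) ≈ 2.5536

f''(x) = 2*sin(x) - 3*cos(x)
Second-derivative test at each critical point:
  f''(2.5536) = 3.6056 > 0 → local minimum

Critical points: x = pi - atan(2/3) ≈ 2.5536 (local minimum)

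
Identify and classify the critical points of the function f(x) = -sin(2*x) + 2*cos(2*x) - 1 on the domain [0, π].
f'(x) = -4*sin(2*x) - 2*cos(2*x)

Solve f'(x) = 0 on [0, π]:
  f'(x) = 0 ⇔ -cos(2*x) = 2*sin(2*x) ⇔ tan(2*x) = -1/2, i.e. 2*x = arctan(-1/2) + nπ; keep the solutions lying in [0, π].
  ⇒ x = -atan(1/2)/2 + pi/2 ≈ 1.3390, pi - atan(1/2)/2 ≈ 2.9098

f''(x) = 4*sin(2*x) - 8*cos(2*x)
Second-derivative test at each critical point:
  f''(1.3390) = 8.9443 > 0 → local minimum
  f''(2.9098) = -8.9443 < 0 → local maximum

Critical points: x = -atan(1/2)/2 + pi/2 ≈ 1.3390 (local minimum); x = pi - atan(1/2)/2 ≈ 2.9098 (local maximum)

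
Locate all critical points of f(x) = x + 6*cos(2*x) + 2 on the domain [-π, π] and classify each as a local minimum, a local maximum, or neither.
f'(x) = 1 - 12*sin(2*x)

Solve f'(x) = 0 on [-π, π]:
  f'(x) = 0 ⇔ sin(2*x) = 1/12, i.e. 2*x = arcsin(1/12) + 2nπ or 2*x = π − arcsin(1/12) + 2nπ; keep the solutions lying in [-π, π].
  ⇒ x = -pi + asin(1/12)/2 ≈ -3.0999, -pi/2 - asin(1/12)/2 ≈ -1.6125, asin(1/12)/2 ≈ 0.0417, -asin(1/12)/2 + pi/2 ≈ 1.5291

f''(x) = -24*cos(2*x)
Second-derivative test at each critical point:
  f''(-3.0999) = -23.9165 < 0 → local maximum
  f''(-1.6125) = 23.9165 > 0 → local minimum
  f''(0.0417) = -23.9165 < 0 → local maximum
  f''(1.5291) = 23.9165 > 0 → local minimum

Critical points: x = -pi + asin(1/12)/2 ≈ -3.0999 (local maximum); x = -pi/2 - asin(1/12)/2 ≈ -1.6125 (local minimum); x = asin(1/12)/2 ≈ 0.0417 (local maximum); x = -asin(1/12)/2 + pi/2 ≈ 1.5291 (local minimum)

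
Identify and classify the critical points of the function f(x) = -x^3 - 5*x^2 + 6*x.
f'(x) = -3*x^2 - 10*x + 6

Solve f'(x) = 0:
  3*x^2 + 10*x - 6 = 0 has no rational roots; quadratic formula: x = (-10 ± √172)/6.
  ⇒ x = -sqrt(43)/3 - 5/3 ≈ -3.8525, -5/3 + sqrt(43)/3 ≈ 0.5191

f''(x) = -6*x - 10
Second-derivative test at each critical point:
  f''(-3.8525) = 13.1149 > 0 → local minimum
  f''(0.5191) = -13.1149 < 0 → local maximum

Critical points: x = -sqrt(43)/3 - 5/3 ≈ -3.8525 (local minimum); x = -5/3 + sqrt(43)/3 ≈ 0.5191 (local maximum)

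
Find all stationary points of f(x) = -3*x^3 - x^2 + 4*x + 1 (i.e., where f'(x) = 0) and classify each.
f'(x) = -9*x^2 - 2*x + 4

Solve f'(x) = 0:
  9*x^2 + 2*x - 4 = 0 has no rational roots; quadratic formula: x = (-2 ± √148)/18.
  ⇒ x = -sqrt(37)/9 - 1/9 ≈ -0.7870, -1/9 + sqrt(37)/9 ≈ 0.5648

f''(x) = -18*x - 2
Second-derivative test at each critical point:
  f''(-0.7870) = 12.1655 > 0 → local minimum
  f''(0.5648) = -12.1655 < 0 → local maximum

Critical points: x = -sqrt(37)/9 - 1/9 ≈ -0.7870 (local minimum); x = -1/9 + sqrt(37)/9 ≈ 0.5648 (local maximum)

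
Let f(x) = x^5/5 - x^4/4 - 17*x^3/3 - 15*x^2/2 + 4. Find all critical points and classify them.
f'(x) = x*(x^3 - x^2 - 17*x - 15)

Solve f'(x) = 0:
  Factor: x^4 - x^3 - 17*x^2 - 15*x = x*(x - 5)*(x + 1)*(x + 3) = 0.
  ⇒ x = -3, -1, 0, 5

f''(x) = 4*x^3 - 3*x^2 - 34*x - 15
Second-derivative test at each critical point:
  f''(-3) = -48 < 0 → local maximum
  f''(-1) = 12 > 0 → local minimum
  f''(0) = -15 < 0 → local maximum
  f''(5) = 240 > 0 → local minimum

Critical points: x = -3 (local maximum); x = -1 (local minimum); x = 0 (local maximum); x = 5 (local minimum)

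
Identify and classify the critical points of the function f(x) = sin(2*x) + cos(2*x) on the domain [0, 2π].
f'(x) = 2*sqrt(2)*cos(2*x + pi/4)

Solve f'(x) = 0 on [0, 2π]:
  f'(x) = 0 ⇔ cos(2*x) = sin(2*x) ⇔ tan(2*x) = 1, i.e. 2*x = arctan(1) + nπ; keep the solutions lying in [0, 2π].
  ⇒ x = pi/8 ≈ 0.3927, 5*pi/8 ≈ 1.9635, 9*pi/8 ≈ 3.5343, 13*pi/8 ≈ 5.1051

f''(x) = -4*sqrt(2)*sin(2*x + pi/4)
Second-derivative test at each critical point:
  f''(0.3927) = -5.6569 < 0 → local maximum
  f''(1.9635) = 5.6569 > 0 → local minimum
  f''(3.5343) = -5.6569 < 0 → local maximum
  f''(5.1051) = 5.6569 > 0 → local minimum

Critical points: x = pi/8 ≈ 0.3927 (local maximum); x = 5*pi/8 ≈ 1.9635 (local minimum); x = 9*pi/8 ≈ 3.5343 (local maximum); x = 13*pi/8 ≈ 5.1051 (local minimum)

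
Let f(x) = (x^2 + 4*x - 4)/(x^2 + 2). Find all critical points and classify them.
f'(x) = 4*(-x^2 + 3*x + 2)/(x^4 + 4*x^2 + 4)

Solve f'(x) = 0:
  f'(x) = -4*(x^2 - 3*x - 2)/(x^2 + 2)^2; the denominator is positive wherever f is defined, so f'(x) = 0 ⇔ -4*x^2 + 12*x + 8 = 0.
  Factor: -4*x^2 + 12*x + 8 = -4*(x^2 - 3*x - 2); x^2 - 3*x - 2 = 0 has no rational roots; quadratic formula: x = (3 ± √17)/2.
  ⇒ x = 3/2 - sqrt(17)/2 ≈ -0.5616, 3/2 + sqrt(17)/2 ≈ 3.5616

f''(x) = 4*(2*x^3 - 9*x^2 - 12*x + 6)/(x^6 + 6*x^4 + 12*x^2 + 8)
Second-derivative test at each critical point:
  f''(-0.5616) = 3.0765 > 0 → local minimum
  f''(3.5616) = -0.0765 < 0 → local maximum

Critical points: x = 3/2 - sqrt(17)/2 ≈ -0.5616 (local minimum); x = 3/2 + sqrt(17)/2 ≈ 3.5616 (local maximum)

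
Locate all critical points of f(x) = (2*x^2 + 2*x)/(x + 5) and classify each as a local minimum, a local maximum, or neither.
f'(x) = 2*(x^2 + 10*x + 5)/(x^2 + 10*x + 25)

Solve f'(x) = 0:
  f'(x) = 2*(x^2 + 10*x + 5)/(x + 5)^2; the denominator is positive wherever f is defined, so f'(x) = 0 ⇔ 2*x^2 + 20*x + 10 = 0.
  Factor: 2*x^2 + 20*x + 10 = 2*(x^2 + 10*x + 5); x^2 + 10*x + 5 = 0 has no rational roots; quadratic formula: x = (-10 ± √80)/2.
  ⇒ x = -5 - 2*sqrt(5) ≈ -9.4721, -5 + 2*sqrt(5) ≈ -0.5279

f''(x) = 80/(x^3 + 15*x^2 + 75*x + 125)
Second-derivative test at each critical point:
  f''(-9.4721) = -0.8944 < 0 → local maximum
  f''(-0.5279) = 0.8944 > 0 → local minimum

Critical points: x = -5 - 2*sqrt(5) ≈ -9.4721 (local maximum); x = -5 + 2*sqrt(5) ≈ -0.5279 (local minimum)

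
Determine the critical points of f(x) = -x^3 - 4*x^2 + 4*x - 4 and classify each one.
f'(x) = -3*x^2 - 8*x + 4

Solve f'(x) = 0:
  3*x^2 + 8*x - 4 = 0 has no rational roots; quadratic formula: x = (-8 ± √112)/6.
  ⇒ x = -2*sqrt(7)/3 - 4/3 ≈ -3.0972, -4/3 + 2*sqrt(7)/3 ≈ 0.4305

f''(x) = -6*x - 8
Second-derivative test at each critical point:
  f''(-3.0972) = 10.5830 > 0 → local minimum
  f''(0.4305) = -10.5830 < 0 → local maximum

Critical points: x = -2*sqrt(7)/3 - 4/3 ≈ -3.0972 (local minimum); x = -4/3 + 2*sqrt(7)/3 ≈ 0.4305 (local maximum)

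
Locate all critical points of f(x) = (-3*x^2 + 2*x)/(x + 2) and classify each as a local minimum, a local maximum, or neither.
f'(x) = (-3*x^2 - 12*x + 4)/(x^2 + 4*x + 4)

Solve f'(x) = 0:
  f'(x) = -(3*x^2 + 12*x - 4)/(x + 2)^2; the denominator is positive wherever f is defined, so f'(x) = 0 ⇔ -3*x^2 - 12*x + 4 = 0.
  3*x^2 + 12*x - 4 = 0 has no rational roots; quadratic formula: x = (-12 ± √192)/6.
  ⇒ x = -4*sqrt(3)/3 - 2 ≈ -4.3094, -2 + 4*sqrt(3)/3 ≈ 0.3094

f''(x) = -32/(x^3 + 6*x^2 + 12*x + 8)
Second-derivative test at each critical point:
  f''(-4.3094) = 2.5981 > 0 → local minimum
  f''(0.3094) = -2.5981 < 0 → local maximum

Critical points: x = -4*sqrt(3)/3 - 2 ≈ -4.3094 (local minimum); x = -2 + 4*sqrt(3)/3 ≈ 0.3094 (local maximum)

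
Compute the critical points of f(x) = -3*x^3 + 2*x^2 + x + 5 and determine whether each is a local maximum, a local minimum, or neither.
f'(x) = -9*x^2 + 4*x + 1

Solve f'(x) = 0:
  9*x^2 - 4*x - 1 = 0 has no rational roots; quadratic formula: x = (4 ± √52)/18.
  ⇒ x = 2/9 - sqrt(13)/9 ≈ -0.1784, 2/9 + sqrt(13)/9 ≈ 0.6228

f''(x) = 4 - 18*x
Second-derivative test at each critical point:
  f''(-0.1784) = 7.2111 > 0 → local minimum
  f''(0.6228) = -7.2111 < 0 → local maximum

Critical points: x = 2/9 - sqrt(13)/9 ≈ -0.1784 (local minimum); x = 2/9 + sqrt(13)/9 ≈ 0.6228 (local maximum)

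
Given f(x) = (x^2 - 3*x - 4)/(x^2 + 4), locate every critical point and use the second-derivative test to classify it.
f'(x) = (3*x^2 + 16*x - 12)/(x^4 + 8*x^2 + 16)

Solve f'(x) = 0:
  f'(x) = (x + 6)*(3*x - 2)/(x^2 + 4)^2; the denominator is positive wherever f is defined, so f'(x) = 0 ⇔ 3*x^2 + 16*x - 12 = 0.
  Factor: 3*x^2 + 16*x - 12 = (x + 6)*(3*x - 2) = 0.
  ⇒ x = -6, 2/3

f''(x) = 2*(-3*x^3 - 24*x^2 + 36*x + 32)/(x^6 + 12*x^4 + 48*x^2 + 64)
Second-derivative test at each critical point:
  f''(-6) = -1/80 < 0 → local maximum
  f''(2/3) = 81/80 > 0 → local minimum

Critical points: x = -6 (local maximum); x = 2/3 (local minimum)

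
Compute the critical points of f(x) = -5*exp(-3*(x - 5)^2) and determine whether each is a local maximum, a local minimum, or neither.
f'(x) = 30*(x - 5)*exp(-3*(x - 5)^2)

Solve f'(x) = 0:
  f'(x) = (30*x - 150)·exp(-3*(x - 5)^2) and exp(-3*(x - 5)^2) > 0 for every x, so f'(x) = 0 ⇔ 30*x - 150 = 0.
  Factor: 30*x - 150 = 30*(x - 5) = 0.
  ⇒ x = 5

f''(x) = 30*(1 - 6*(x - 5)^2)*exp(-3*(x - 5)^2)
Second-derivative test at each critical point:
  f''(5) = 30 > 0 → local minimum

Critical points: x = 5 (local minimum)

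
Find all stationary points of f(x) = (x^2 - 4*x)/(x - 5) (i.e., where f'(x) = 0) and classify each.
f'(x) = (x^2 - 10*x + 20)/(x^2 - 10*x + 25)

Solve f'(x) = 0:
  f'(x) = (x^2 - 10*x + 20)/(x - 5)^2; the denominator is positive wherever f is defined, so f'(x) = 0 ⇔ x^2 - 10*x + 20 = 0.
  x^2 - 10*x + 20 = 0 has no rational roots; quadratic formula: x = (10 ± √20)/2.
  ⇒ x = 5 - sqrt(5) ≈ 2.7639, sqrt(5) + 5 ≈ 7.2361

f''(x) = 10/(x^3 - 15*x^2 + 75*x - 125)
Second-derivative test at each critical point:
  f''(2.7639) = -0.8944 < 0 → local maximum
  f''(7.2361) = 0.8944 > 0 → local minimum

Critical points: x = 5 - sqrt(5) ≈ 2.7639 (local maximum); x = sqrt(5) + 5 ≈ 7.2361 (local minimum)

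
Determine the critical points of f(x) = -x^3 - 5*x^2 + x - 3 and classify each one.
f'(x) = -3*x^2 - 10*x + 1

Solve f'(x) = 0:
  3*x^2 + 10*x - 1 = 0 has no rational roots; quadratic formula: x = (-10 ± √112)/6.
  ⇒ x = -2*sqrt(7)/3 - 5/3 ≈ -3.4305, -5/3 + 2*sqrt(7)/3 ≈ 0.0972

f''(x) = -6*x - 10
Second-derivative test at each critical point:
  f''(-3.4305) = 10.5830 > 0 → local minimum
  f''(0.0972) = -10.5830 < 0 → local maximum

Critical points: x = -2*sqrt(7)/3 - 5/3 ≈ -3.4305 (local minimum); x = -5/3 + 2*sqrt(7)/3 ≈ 0.0972 (local maximum)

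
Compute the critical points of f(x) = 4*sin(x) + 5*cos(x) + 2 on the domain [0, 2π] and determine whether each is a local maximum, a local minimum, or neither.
f'(x) = -5*sin(x) + 4*cos(x)

Solve f'(x) = 0 on [0, 2π]:
  f'(x) = 0 ⇔ 4*cos(x) = 5*sin(x) ⇔ tan(x) = 4/5, i.e. x = arctan(4/5) + nπ; keep the solutions lying in [0, 2π].
  ⇒ x = atan(4/5) ≈ 0.6747, atan(4/5) + pi ≈ 3.8163

f''(x) = -4*sin(x) - 5*cos(x)
Second-derivative test at each critical point:
  f''(0.6747) = -6.4031 < 0 → local maximum
  f''(3.8163) = 6.4031 > 0 → local minimum

Critical points: x = atan(4/5) ≈ 0.6747 (local maximum); x = atan(4/5) + pi ≈ 3.8163 (local minimum)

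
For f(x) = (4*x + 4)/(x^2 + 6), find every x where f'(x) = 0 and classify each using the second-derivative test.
f'(x) = 4*(x^2 - 2*x*(x + 1) + 6)/(x^2 + 6)^2

Solve f'(x) = 0:
  f'(x) = -4*(x^2 + 2*x - 6)/(x^2 + 6)^2; the denominator is positive wherever f is defined, so f'(x) = 0 ⇔ -4*x^2 - 8*x + 24 = 0.
  Factor: -4*x^2 - 8*x + 24 = -4*(x^2 + 2*x - 6); x^2 + 2*x - 6 = 0 has no rational roots; quadratic formula: x = (-2 ± √28)/2.
  ⇒ x = -sqrt(7) - 1 ≈ -3.6458, -1 + sqrt(7) ≈ 1.6458

f''(x) = 8*(4*x^2*(x + 1) - (3*x + 1)*(x^2 + 6))/(x^2 + 6)^3
Second-derivative test at each critical point:
  f''(-3.6458) = 0.0569 > 0 → local minimum
  f''(1.6458) = -0.2791 < 0 → local maximum

Critical points: x = -sqrt(7) - 1 ≈ -3.6458 (local minimum); x = -1 + sqrt(7) ≈ 1.6458 (local maximum)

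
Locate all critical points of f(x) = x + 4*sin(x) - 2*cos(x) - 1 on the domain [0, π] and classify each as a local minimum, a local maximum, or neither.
f'(x) = 2*sin(x) + 4*cos(x) + 1

Solve f'(x) = 0 on [0, π]:
  f'(x) = 0 ⇔ 2*sin(x) + 4*cos(x) = -1. Write the left side as R·cos(x + φ) with R = √(4² + (-2)²) = 2*sqrt(5), cos φ = 2*sqrt(5)/5, sin φ = -sqrt(5)/5; then cos(x + φ) = -sqrt(5)/10. Solve for x and keep the solutions lying in [0, π].
  ⇒ x = atan((-1 + 2*sqrt(19))/(-sqrt(19) - 2)) + pi ≈ 2.2600

f''(x) = -4*sin(x) + 2*cos(x)
Second-derivative test at each critical point:
  f''(2.2600) = -4.3589 < 0 → local maximum

Critical points: x = atan((-1 + 2*sqrt(19))/(-sqrt(19) - 2)) + pi ≈ 2.2600 (local maximum)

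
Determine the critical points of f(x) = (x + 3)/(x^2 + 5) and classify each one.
f'(x) = (x^2 - 2*x*(x + 3) + 5)/(x^2 + 5)^2

Solve f'(x) = 0:
  f'(x) = -(x^2 + 6*x - 5)/(x^2 + 5)^2; the denominator is positive wherever f is defined, so f'(x) = 0 ⇔ -x^2 - 6*x + 5 = 0.
  x^2 + 6*x - 5 = 0 has no rational roots; quadratic formula: x = (-6 ± √56)/2.
  ⇒ x = -sqrt(14) - 3 ≈ -6.7417, -3 + sqrt(14) ≈ 0.7417

f''(x) = 2*(4*x^2*(x + 3) - 3*(x + 1)*(x^2 + 5))/(x^2 + 5)^3
Second-derivative test at each critical point:
  f''(-6.7417) = 0.0029 > 0 → local minimum
  f''(0.7417) = -0.2429 < 0 → local maximum

Critical points: x = -sqrt(14) - 3 ≈ -6.7417 (local minimum); x = -3 + sqrt(14) ≈ 0.7417 (local maximum)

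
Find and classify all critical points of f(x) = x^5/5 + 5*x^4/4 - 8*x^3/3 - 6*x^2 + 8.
f'(x) = x*(x^3 + 5*x^2 - 8*x - 12)

Solve f'(x) = 0:
  Factor: x^4 + 5*x^3 - 8*x^2 - 12*x = x*(x - 2)*(x + 1)*(x + 6) = 0.
  ⇒ x = -6, -1, 0, 2

f''(x) = 4*x^3 + 15*x^2 - 16*x - 12
Second-derivative test at each critical point:
  f''(-6) = -240 < 0 → local maximum
  f''(-1) = 15 > 0 → local minimum
  f''(0) = -12 < 0 → local maximum
  f''(2) = 48 > 0 → local minimum

Critical points: x = -6 (local maximum); x = -1 (local minimum); x = 0 (local maximum); x = 2 (local minimum)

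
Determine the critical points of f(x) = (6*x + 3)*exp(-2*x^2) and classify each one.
f'(x) = 6*(-2*x*(2*x + 1) + 1)*exp(-2*x^2)

Solve f'(x) = 0:
  f'(x) = (-24*x^2 - 12*x + 6)·exp(-2*x^2) and exp(-2*x^2) > 0 for every x, so f'(x) = 0 ⇔ -24*x^2 - 12*x + 6 = 0.
  Factor: -24*x^2 - 12*x + 6 = -6*(4*x^2 + 2*x - 1); 4*x^2 + 2*x - 1 = 0 has no rational roots; quadratic formula: x = (-2 ± √20)/8.
  ⇒ x = -sqrt(5)/4 - 1/4 ≈ -0.8090, -1/4 + sqrt(5)/4 ≈ 0.3090

f''(x) = 12*(4*x^2*(2*x + 1) - 6*x - 1)*exp(-2*x^2)
Second-derivative test at each critical point:
  f''(-0.8090) = 7.2472 > 0 → local minimum
  f''(0.3090) = -22.1678 < 0 → local maximum

Critical points: x = -sqrt(5)/4 - 1/4 ≈ -0.8090 (local minimum); x = -1/4 + sqrt(5)/4 ≈ 0.3090 (local maximum)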